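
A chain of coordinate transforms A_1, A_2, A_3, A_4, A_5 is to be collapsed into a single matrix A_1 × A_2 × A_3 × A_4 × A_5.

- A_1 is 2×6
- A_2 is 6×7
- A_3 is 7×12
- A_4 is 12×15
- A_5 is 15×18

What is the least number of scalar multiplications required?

Adjacent pairs: A_1A_2 = 2·6·7 = 84; A_2A_3 = 6·7·12 = 504; A_3A_4 = 7·12·15 = 1260; A_4A_5 = 12·15·18 = 3240.
Length 3: A_1..A_3: k=1: 0+504+2·6·12=648; k=2: 84+0+2·7·12=252 → min 252 | A_2..A_4: k=2: 0+1260+6·7·15=1890; k=3: 504+0+6·12·15=1584 → min 1584 | A_3..A_5: k=3: 0+3240+7·12·18=4752; k=4: 1260+0+7·15·18=3150 → min 3150.
Length 4: A_1..A_4: k=1: 0+1584+2·6·15=1764; k=2: 84+1260+2·7·15=1554; k=3: 252+0+2·12·15=612 → min 612 | A_2..A_5: k=2: 0+3150+6·7·18=3906; k=3: 504+3240+6·12·18=5040; k=4: 1584+0+6·15·18=3204 → min 3204.
Length 5: A_1..A_5: k=1: 0+3204+2·6·18=3420; k=2: 84+3150+2·7·18=3486; k=3: 252+3240+2·12·18=3924; k=4: 612+0+2·15·18=1152 → min 1152.
Optimal order: ((((A_1 × A_2) × A_3) × A_4) × A_5) with cost 1152.

1152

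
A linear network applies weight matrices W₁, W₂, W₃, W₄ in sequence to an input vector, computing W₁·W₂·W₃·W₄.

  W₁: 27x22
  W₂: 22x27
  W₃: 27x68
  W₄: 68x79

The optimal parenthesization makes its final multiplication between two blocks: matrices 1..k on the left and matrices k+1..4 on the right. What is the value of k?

Adjacent pairs: W₁W₂ = 27·22·27 = 16038; W₂W₃ = 22·27·68 = 40392; W₃W₄ = 27·68·79 = 145044.
Length 3: W₁..W₃: k=1: 0+40392+27·22·68=80784; k=2: 16038+0+27·27·68=65610 → min 65610 | W₂..W₄: k=2: 0+145044+22·27·79=191970; k=3: 40392+0+22·68·79=158576 → min 158576.
Top-level splits: k=1: (W₁..W₁)·(W₂..W₄) → 0+158576+27·22·79 = 205502; k=2: (W₁..W₂)·(W₃..W₄) → 16038+145044+27·27·79 = 218673; k=3: (W₁..W₃)·(W₄..W₄) → 65610+0+27·68·79 = 210654.
Best split is after W₁, i.e. k = 1.

1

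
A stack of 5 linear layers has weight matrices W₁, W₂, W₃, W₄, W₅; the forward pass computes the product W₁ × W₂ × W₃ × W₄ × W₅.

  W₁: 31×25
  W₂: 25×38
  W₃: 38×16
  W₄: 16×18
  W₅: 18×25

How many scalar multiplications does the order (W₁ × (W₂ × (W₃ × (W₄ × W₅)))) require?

(W₄ × W₅): 16×18 by 18×25 → 16×25, cost 16·18·25 = 7200
(W₃ × (W₄ × W₅)): 38×16 by 16×25 → 38×25, cost 38·16·25 = 15200; cumulative 22400
(W₂ × (W₃ × (W₄ × W₅))): 25×38 by 38×25 → 25×25, cost 25·38·25 = 23750; cumulative 46150
(W₁ × (W₂ × (W₃ × (W₄ × W₅)))): 31×25 by 25×25 → 31×25, cost 31·25·25 = 19375; cumulative 65525
Total: 65525 scalar multiplications.

65525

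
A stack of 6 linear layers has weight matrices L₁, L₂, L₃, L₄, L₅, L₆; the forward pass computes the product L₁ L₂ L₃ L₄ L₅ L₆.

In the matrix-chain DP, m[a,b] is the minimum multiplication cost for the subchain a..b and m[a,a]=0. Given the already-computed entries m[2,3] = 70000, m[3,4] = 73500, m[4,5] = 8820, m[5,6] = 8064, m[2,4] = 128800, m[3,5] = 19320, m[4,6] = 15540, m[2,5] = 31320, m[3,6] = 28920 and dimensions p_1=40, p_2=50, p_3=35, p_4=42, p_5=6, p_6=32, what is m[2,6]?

m[2,6] = min over k∈[2,5] of m[2,k]+m[k+1,6]+p_{1}·p_k·p_{6}.
k=2: 0 + 28920 + 40·50·32 = 92920; k=3: 70000 + 15540 + 40·35·32 = 130340; k=4: 128800 + 8064 + 40·42·32 = 190624; k=5: 31320 + 0 + 40·6·32 = 39000.
Minimum: 39000 at k=5.

39000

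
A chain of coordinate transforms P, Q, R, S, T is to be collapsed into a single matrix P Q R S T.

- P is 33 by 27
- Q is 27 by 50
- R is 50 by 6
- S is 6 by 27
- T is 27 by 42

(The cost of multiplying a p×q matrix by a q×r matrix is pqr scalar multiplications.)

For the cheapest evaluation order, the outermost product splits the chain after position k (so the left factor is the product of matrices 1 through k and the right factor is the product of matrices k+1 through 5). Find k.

Adjacent pairs: PQ = 33·27·50 = 44550; QR = 27·50·6 = 8100; RS = 50·6·27 = 8100; ST = 6·27·42 = 6804.
Length 3: P..R: k=1: 0+8100+33·27·6=13446; k=2: 44550+0+33·50·6=54450 → min 13446 | Q..S: k=2: 0+8100+27·50·27=44550; k=3: 8100+0+27·6·27=12474 → min 12474 | R..T: k=3: 0+6804+50·6·42=19404; k=4: 8100+0+50·27·42=64800 → min 19404.
Length 4: P..S: k=1: 0+12474+33·27·27=36531; k=2: 44550+8100+33·50·27=97200; k=3: 13446+0+33·6·27=18792 → min 18792 | Q..T: k=2: 0+19404+27·50·42=76104; k=3: 8100+6804+27·6·42=21708; k=4: 12474+0+27·27·42=43092 → min 21708.
Top-level splits: k=1: (P..P)·(Q..T) → 0+21708+33·27·42 = 59130; k=2: (P..Q)·(R..T) → 44550+19404+33·50·42 = 133254; k=3: (P..R)·(S..T) → 13446+6804+33·6·42 = 28566; k=4: (P..S)·(T..T) → 18792+0+33·27·42 = 56214.
Best split is after R, i.e. k = 3.

3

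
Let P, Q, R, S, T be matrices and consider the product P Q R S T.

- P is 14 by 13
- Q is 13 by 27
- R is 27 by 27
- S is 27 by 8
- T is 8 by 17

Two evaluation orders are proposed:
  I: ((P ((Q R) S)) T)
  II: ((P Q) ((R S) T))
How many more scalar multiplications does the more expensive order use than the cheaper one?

Order I = ((P ((Q R) S)) T): (Q R): 13×27 by 27×27 → 13×27, cost 13·27·27 = 9477; ((Q R) S): 13×27 by 27×8 → 13×8, cost 13·27·8 = 2808; cumulative 12285; (P ((Q R) S)): 14×13 by 13×8 → 14×8, cost 14·13·8 = 1456; cumulative 13741; ((P ((Q R) S)) T): 14×8 by 8×17 → 14×17, cost 14·8·17 = 1904; cumulative 15645. Total 15645.
Order II = ((P Q) ((R S) T)): (P Q): 14×13 by 13×27 → 14×27, cost 14·13·27 = 4914; (R S): 27×27 by 27×8 → 27×8, cost 27·27·8 = 5832; ((R S) T): 27×8 by 8×17 → 27×17, cost 27·8·17 = 3672; cumulative 9504; ((P Q) ((R S) T)): 14×27 by 27×17 → 14×17, cost 14·27·17 = 6426; cumulative 20844. Total 20844.
Difference: |15645 − 20844| = 5199.

5199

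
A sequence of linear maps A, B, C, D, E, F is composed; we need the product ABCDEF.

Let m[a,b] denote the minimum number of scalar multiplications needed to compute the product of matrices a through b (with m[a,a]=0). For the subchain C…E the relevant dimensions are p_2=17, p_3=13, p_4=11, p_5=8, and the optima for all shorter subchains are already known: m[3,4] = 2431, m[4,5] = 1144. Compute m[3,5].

2912

m[3,5] = min over k∈[3,4] of m[3,k]+m[k+1,5]+p_{2}·p_k·p_{5}.
k=3: 0 + 1144 + 17·13·8 = 2912; k=4: 2431 + 0 + 17·11·8 = 3927.
Minimum: 2912 at k=3.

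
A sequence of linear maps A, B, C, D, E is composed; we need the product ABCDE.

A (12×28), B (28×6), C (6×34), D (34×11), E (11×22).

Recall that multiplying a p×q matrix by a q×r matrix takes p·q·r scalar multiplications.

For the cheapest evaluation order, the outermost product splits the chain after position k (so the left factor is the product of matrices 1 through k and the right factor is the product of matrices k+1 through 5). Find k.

Adjacent pairs: AB = 12·28·6 = 2016; BC = 28·6·34 = 5712; CD = 6·34·11 = 2244; DE = 34·11·22 = 8228.
Length 3: A..C: k=1: 0+5712+12·28·34=17136; k=2: 2016+0+12·6·34=4464 → min 4464 | B..D: k=2: 0+2244+28·6·11=4092; k=3: 5712+0+28·34·11=16184 → min 4092 | C..E: k=3: 0+8228+6·34·22=12716; k=4: 2244+0+6·11·22=3696 → min 3696.
Length 4: A..D: k=1: 0+4092+12·28·11=7788; k=2: 2016+2244+12·6·11=5052; k=3: 4464+0+12·34·11=8952 → min 5052 | B..E: k=2: 0+3696+28·6·22=7392; k=3: 5712+8228+28·34·22=34884; k=4: 4092+0+28·11·22=10868 → min 7392.
Top-level splits: k=1: (A..A)·(B..E) → 0+7392+12·28·22 = 14784; k=2: (A..B)·(C..E) → 2016+3696+12·6·22 = 7296; k=3: (A..C)·(D..E) → 4464+8228+12·34·22 = 21668; k=4: (A..D)·(E..E) → 5052+0+12·11·22 = 7956.
Best split is after B, i.e. k = 2.

2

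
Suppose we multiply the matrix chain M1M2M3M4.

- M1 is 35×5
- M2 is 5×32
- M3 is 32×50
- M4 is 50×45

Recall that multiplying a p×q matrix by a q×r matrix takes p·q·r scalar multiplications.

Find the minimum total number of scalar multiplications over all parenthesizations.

Adjacent pairs: M1M2 = 35·5·32 = 5600; M2M3 = 5·32·50 = 8000; M3M4 = 32·50·45 = 72000.
Length 3: M1..M3: k=1: 0+8000+35·5·50=16750; k=2: 5600+0+35·32·50=61600 → min 16750 | M2..M4: k=2: 0+72000+5·32·45=79200; k=3: 8000+0+5·50·45=19250 → min 19250.
Length 4: M1..M4: k=1: 0+19250+35·5·45=27125; k=2: 5600+72000+35·32·45=128000; k=3: 16750+0+35·50·45=95500 → min 27125.
Optimal order: (M1((M2M3)M4)) with cost 27125.

27125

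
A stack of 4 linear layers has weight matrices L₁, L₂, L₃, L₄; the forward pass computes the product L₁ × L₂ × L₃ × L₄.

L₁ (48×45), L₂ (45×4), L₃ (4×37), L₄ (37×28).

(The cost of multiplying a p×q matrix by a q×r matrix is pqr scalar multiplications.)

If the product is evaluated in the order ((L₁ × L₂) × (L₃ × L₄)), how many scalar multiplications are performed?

(L₁ × L₂): 48×45 by 45×4 → 48×4, cost 48·45·4 = 8640
(L₃ × L₄): 4×37 by 37×28 → 4×28, cost 4·37·28 = 4144
((L₁ × L₂) × (L₃ × L₄)): 48×4 by 4×28 → 48×28, cost 48·4·28 = 5376; cumulative 18160
Total: 18160 scalar multiplications.

18160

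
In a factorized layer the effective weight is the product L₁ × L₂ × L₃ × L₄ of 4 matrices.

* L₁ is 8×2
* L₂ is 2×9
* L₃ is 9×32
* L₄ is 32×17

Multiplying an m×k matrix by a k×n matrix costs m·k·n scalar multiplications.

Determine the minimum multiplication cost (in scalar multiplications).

Adjacent pairs: L₁L₂ = 8·2·9 = 144; L₂L₃ = 2·9·32 = 576; L₃L₄ = 9·32·17 = 4896.
Length 3: L₁..L₃: k=1: 0+576+8·2·32=1088; k=2: 144+0+8·9·32=2448 → min 1088 | L₂..L₄: k=2: 0+4896+2·9·17=5202; k=3: 576+0+2·32·17=1664 → min 1664.
Length 4: L₁..L₄: k=1: 0+1664+8·2·17=1936; k=2: 144+4896+8·9·17=6264; k=3: 1088+0+8·32·17=5440 → min 1936.
Optimal order: (L₁ × ((L₂ × L₃) × L₄)) with cost 1936.

1936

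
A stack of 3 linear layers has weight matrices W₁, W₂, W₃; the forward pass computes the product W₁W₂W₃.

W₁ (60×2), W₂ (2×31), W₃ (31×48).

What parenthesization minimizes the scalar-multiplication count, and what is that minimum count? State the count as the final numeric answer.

8736

(W₁(W₂W₃)): cost 8736.
((W₁W₂)W₃): cost 93000.
Optimal: (W₁(W₂W₃)) with cost 8736.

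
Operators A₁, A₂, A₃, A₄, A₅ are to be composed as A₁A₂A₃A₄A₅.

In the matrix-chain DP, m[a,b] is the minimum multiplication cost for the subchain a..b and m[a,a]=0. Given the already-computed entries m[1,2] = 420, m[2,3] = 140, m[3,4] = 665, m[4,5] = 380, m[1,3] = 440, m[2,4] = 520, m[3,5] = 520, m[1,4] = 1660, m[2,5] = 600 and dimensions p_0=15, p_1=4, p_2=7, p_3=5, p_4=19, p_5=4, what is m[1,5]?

840

m[1,5] = min over k∈[1,4] of m[1,k]+m[k+1,5]+p_{0}·p_k·p_{5}.
k=1: 0 + 600 + 15·4·4 = 840; k=2: 420 + 520 + 15·7·4 = 1360; k=3: 440 + 380 + 15·5·4 = 1120; k=4: 1660 + 0 + 15·19·4 = 2800.
Minimum: 840 at k=1.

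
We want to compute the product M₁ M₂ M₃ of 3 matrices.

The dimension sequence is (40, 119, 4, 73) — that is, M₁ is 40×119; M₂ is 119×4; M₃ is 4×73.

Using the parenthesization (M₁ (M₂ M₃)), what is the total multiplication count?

382228

(M₂ M₃): 119×4 by 4×73 → 119×73, cost 119·4·73 = 34748
(M₁ (M₂ M₃)): 40×119 by 119×73 → 40×73, cost 40·119·73 = 347480; cumulative 382228
Total: 382228 scalar multiplications.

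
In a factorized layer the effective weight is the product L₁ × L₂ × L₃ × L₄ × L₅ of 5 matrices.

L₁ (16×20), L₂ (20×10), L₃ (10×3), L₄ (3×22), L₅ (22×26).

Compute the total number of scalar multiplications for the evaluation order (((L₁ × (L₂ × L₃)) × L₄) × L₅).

(L₂ × L₃): 20×10 by 10×3 → 20×3, cost 20·10·3 = 600
(L₁ × (L₂ × L₃)): 16×20 by 20×3 → 16×3, cost 16·20·3 = 960; cumulative 1560
((L₁ × (L₂ × L₃)) × L₄): 16×3 by 3×22 → 16×22, cost 16·3·22 = 1056; cumulative 2616
(((L₁ × (L₂ × L₃)) × L₄) × L₅): 16×22 by 22×26 → 16×26, cost 16·22·26 = 9152; cumulative 11768
Total: 11768 scalar multiplications.

11768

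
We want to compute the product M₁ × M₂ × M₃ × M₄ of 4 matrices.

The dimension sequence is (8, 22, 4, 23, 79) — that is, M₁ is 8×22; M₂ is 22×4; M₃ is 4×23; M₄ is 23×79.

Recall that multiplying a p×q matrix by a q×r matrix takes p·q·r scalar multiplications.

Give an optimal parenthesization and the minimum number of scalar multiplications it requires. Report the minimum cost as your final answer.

10500

Adjacent pairs: M₁M₂ = 8·22·4 = 704; M₂M₃ = 22·4·23 = 2024; M₃M₄ = 4·23·79 = 7268.
Length 3: M₁..M₃: k=1: 0+2024+8·22·23=6072; k=2: 704+0+8·4·23=1440 → min 1440 | M₂..M₄: k=2: 0+7268+22·4·79=14220; k=3: 2024+0+22·23·79=41998 → min 14220.
Length 4: M₁..M₄: k=1: 0+14220+8·22·79=28124; k=2: 704+7268+8·4·79=10500; k=3: 1440+0+8·23·79=15976 → min 10500.
Optimal parenthesization: ((M₁ × M₂) × (M₃ × M₄)) with cost 10500.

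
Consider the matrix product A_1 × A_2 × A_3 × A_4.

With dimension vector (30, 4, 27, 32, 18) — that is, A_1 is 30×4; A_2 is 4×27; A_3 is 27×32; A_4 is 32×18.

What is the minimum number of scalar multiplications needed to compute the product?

Adjacent pairs: A_1A_2 = 30·4·27 = 3240; A_2A_3 = 4·27·32 = 3456; A_3A_4 = 27·32·18 = 15552.
Length 3: A_1..A_3: k=1: 0+3456+30·4·32=7296; k=2: 3240+0+30·27·32=29160 → min 7296 | A_2..A_4: k=2: 0+15552+4·27·18=17496; k=3: 3456+0+4·32·18=5760 → min 5760.
Length 4: A_1..A_4: k=1: 0+5760+30·4·18=7920; k=2: 3240+15552+30·27·18=33372; k=3: 7296+0+30·32·18=24576 → min 7920.
Optimal order: (A_1 × ((A_2 × A_3) × A_4)) with cost 7920.

7920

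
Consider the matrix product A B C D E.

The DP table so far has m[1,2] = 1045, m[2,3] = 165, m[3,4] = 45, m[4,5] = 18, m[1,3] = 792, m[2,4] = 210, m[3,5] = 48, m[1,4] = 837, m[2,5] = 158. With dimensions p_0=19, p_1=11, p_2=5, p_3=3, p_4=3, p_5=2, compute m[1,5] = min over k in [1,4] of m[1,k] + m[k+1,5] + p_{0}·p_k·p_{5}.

m[1,5] = min over k∈[1,4] of m[1,k]+m[k+1,5]+p_{0}·p_k·p_{5}.
k=1: 0 + 158 + 19·11·2 = 576; k=2: 1045 + 48 + 19·5·2 = 1283; k=3: 792 + 18 + 19·3·2 = 924; k=4: 837 + 0 + 19·3·2 = 951.
Minimum: 576 at k=1.

576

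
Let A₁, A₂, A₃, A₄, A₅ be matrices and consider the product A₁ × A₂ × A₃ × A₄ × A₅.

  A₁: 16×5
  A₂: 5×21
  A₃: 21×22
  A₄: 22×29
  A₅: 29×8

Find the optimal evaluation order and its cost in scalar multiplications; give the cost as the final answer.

Adjacent pairs: A₁A₂ = 16·5·21 = 1680; A₂A₃ = 5·21·22 = 2310; A₃A₄ = 21·22·29 = 13398; A₄A₅ = 22·29·8 = 5104.
Length 3: A₁..A₃: k=1: 0+2310+16·5·22=4070; k=2: 1680+0+16·21·22=9072 → min 4070 | A₂..A₄: k=2: 0+13398+5·21·29=16443; k=3: 2310+0+5·22·29=5500 → min 5500 | A₃..A₅: k=3: 0+5104+21·22·8=8800; k=4: 13398+0+21·29·8=18270 → min 8800.
Length 4: A₁..A₄: k=1: 0+5500+16·5·29=7820; k=2: 1680+13398+16·21·29=24822; k=3: 4070+0+16·22·29=14278 → min 7820 | A₂..A₅: k=2: 0+8800+5·21·8=9640; k=3: 2310+5104+5·22·8=8294; k=4: 5500+0+5·29·8=6660 → min 6660.
Length 5: A₁..A₅: k=1: 0+6660+16·5·8=7300; k=2: 1680+8800+16·21·8=13168; k=3: 4070+5104+16·22·8=11990; k=4: 7820+0+16·29·8=11532 → min 7300.
Optimal parenthesization: (A₁ × (((A₂ × A₃) × A₄) × A₅)) with cost 7300.

7300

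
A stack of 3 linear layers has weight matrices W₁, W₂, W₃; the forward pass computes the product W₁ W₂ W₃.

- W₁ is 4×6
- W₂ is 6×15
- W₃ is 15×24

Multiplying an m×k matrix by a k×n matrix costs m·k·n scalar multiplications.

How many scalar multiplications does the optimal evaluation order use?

1800

Order (W₁ (W₂ W₃)): (W₂ W₃): 6×15 by 15×24 → 6×24, cost 6·15·24 = 2160; (W₁ (W₂ W₃)): 4×6 by 6×24 → 4×24, cost 4·6·24 = 576; cumulative 2736. Total 2736.
Order ((W₁ W₂) W₃): (W₁ W₂): 4×6 by 6×15 → 4×15, cost 4·6·15 = 360; ((W₁ W₂) W₃): 4×15 by 15×24 → 4×24, cost 4·15·24 = 1440; cumulative 1800. Total 1800.
Minimum: 1800.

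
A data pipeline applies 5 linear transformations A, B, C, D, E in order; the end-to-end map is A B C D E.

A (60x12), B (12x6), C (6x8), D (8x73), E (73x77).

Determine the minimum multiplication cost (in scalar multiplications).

69270

Adjacent pairs: AB = 60·12·6 = 4320; BC = 12·6·8 = 576; CD = 6·8·73 = 3504; DE = 8·73·77 = 44968.
Length 3: A..C: k=1: 0+576+60·12·8=6336; k=2: 4320+0+60·6·8=7200 → min 6336 | B..D: k=2: 0+3504+12·6·73=8760; k=3: 576+0+12·8·73=7584 → min 7584 | C..E: k=3: 0+44968+6·8·77=48664; k=4: 3504+0+6·73·77=37230 → min 37230.
Length 4: A..D: k=1: 0+7584+60·12·73=60144; k=2: 4320+3504+60·6·73=34104; k=3: 6336+0+60·8·73=41376 → min 34104 | B..E: k=2: 0+37230+12·6·77=42774; k=3: 576+44968+12·8·77=52936; k=4: 7584+0+12·73·77=75036 → min 42774.
Length 5: A..E: k=1: 0+42774+60·12·77=98214; k=2: 4320+37230+60·6·77=69270; k=3: 6336+44968+60·8·77=88264; k=4: 34104+0+60·73·77=371364 → min 69270.
Optimal order: ((A B) ((C D) E)) with cost 69270.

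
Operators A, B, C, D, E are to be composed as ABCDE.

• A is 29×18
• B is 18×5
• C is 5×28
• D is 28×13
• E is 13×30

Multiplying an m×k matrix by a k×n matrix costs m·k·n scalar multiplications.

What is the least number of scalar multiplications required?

10730

Adjacent pairs: AB = 29·18·5 = 2610; BC = 18·5·28 = 2520; CD = 5·28·13 = 1820; DE = 28·13·30 = 10920.
Length 3: A..C: k=1: 0+2520+29·18·28=17136; k=2: 2610+0+29·5·28=6670 → min 6670 | B..D: k=2: 0+1820+18·5·13=2990; k=3: 2520+0+18·28·13=9072 → min 2990 | C..E: k=3: 0+10920+5·28·30=15120; k=4: 1820+0+5·13·30=3770 → min 3770.
Length 4: A..D: k=1: 0+2990+29·18·13=9776; k=2: 2610+1820+29·5·13=6315; k=3: 6670+0+29·28·13=17226 → min 6315 | B..E: k=2: 0+3770+18·5·30=6470; k=3: 2520+10920+18·28·30=28560; k=4: 2990+0+18·13·30=10010 → min 6470.
Length 5: A..E: k=1: 0+6470+29·18·30=22130; k=2: 2610+3770+29·5·30=10730; k=3: 6670+10920+29·28·30=41950; k=4: 6315+0+29·13·30=17625 → min 10730.
Optimal order: ((AB)((CD)E)) with cost 10730.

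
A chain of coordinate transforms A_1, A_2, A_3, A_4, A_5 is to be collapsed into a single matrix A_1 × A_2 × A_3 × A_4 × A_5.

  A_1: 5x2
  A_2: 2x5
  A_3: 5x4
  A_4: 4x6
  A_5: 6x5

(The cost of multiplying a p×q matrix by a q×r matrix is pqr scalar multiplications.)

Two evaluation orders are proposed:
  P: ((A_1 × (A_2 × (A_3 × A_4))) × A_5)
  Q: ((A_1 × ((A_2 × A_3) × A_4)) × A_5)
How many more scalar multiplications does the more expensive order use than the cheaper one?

Order P = ((A_1 × (A_2 × (A_3 × A_4))) × A_5): (A_3 × A_4): 5×4 by 4×6 → 5×6, cost 5·4·6 = 120; (A_2 × (A_3 × A_4)): 2×5 by 5×6 → 2×6, cost 2·5·6 = 60; cumulative 180; (A_1 × (A_2 × (A_3 × A_4))): 5×2 by 2×6 → 5×6, cost 5·2·6 = 60; cumulative 240; ((A_1 × (A_2 × (A_3 × A_4))) × A_5): 5×6 by 6×5 → 5×5, cost 5·6·5 = 150; cumulative 390. Total 390.
Order Q = ((A_1 × ((A_2 × A_3) × A_4)) × A_5): (A_2 × A_3): 2×5 by 5×4 → 2×4, cost 2·5·4 = 40; ((A_2 × A_3) × A_4): 2×4 by 4×6 → 2×6, cost 2·4·6 = 48; cumulative 88; (A_1 × ((A_2 × A_3) × A_4)): 5×2 by 2×6 → 5×6, cost 5·2·6 = 60; cumulative 148; ((A_1 × ((A_2 × A_3) × A_4)) × A_5): 5×6 by 6×5 → 5×5, cost 5·6·5 = 150; cumulative 298. Total 298.
Difference: |390 − 298| = 92.

92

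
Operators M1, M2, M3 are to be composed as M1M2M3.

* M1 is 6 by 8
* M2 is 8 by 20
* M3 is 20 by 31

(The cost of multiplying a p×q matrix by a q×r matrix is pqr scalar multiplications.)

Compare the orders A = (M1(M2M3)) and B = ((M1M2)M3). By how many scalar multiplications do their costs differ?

1768

Order A = (M1(M2M3)): (M2M3): 8×20 by 20×31 → 8×31, cost 8·20·31 = 4960; (M1(M2M3)): 6×8 by 8×31 → 6×31, cost 6·8·31 = 1488; cumulative 6448. Total 6448.
Order B = ((M1M2)M3): (M1M2): 6×8 by 8×20 → 6×20, cost 6·8·20 = 960; ((M1M2)M3): 6×20 by 20×31 → 6×31, cost 6·20·31 = 3720; cumulative 4680. Total 4680.
Difference: |6448 − 4680| = 1768.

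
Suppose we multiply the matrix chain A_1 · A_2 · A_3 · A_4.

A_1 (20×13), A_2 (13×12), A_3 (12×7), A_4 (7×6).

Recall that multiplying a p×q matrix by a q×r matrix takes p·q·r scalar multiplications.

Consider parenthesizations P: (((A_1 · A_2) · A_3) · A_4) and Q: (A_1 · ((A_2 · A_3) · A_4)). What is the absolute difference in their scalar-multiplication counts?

Order P = (((A_1 · A_2) · A_3) · A_4): (A_1 · A_2): 20×13 by 13×12 → 20×12, cost 20·13·12 = 3120; ((A_1 · A_2) · A_3): 20×12 by 12×7 → 20×7, cost 20·12·7 = 1680; cumulative 4800; (((A_1 · A_2) · A_3) · A_4): 20×7 by 7×6 → 20×6, cost 20·7·6 = 840; cumulative 5640. Total 5640.
Order Q = (A_1 · ((A_2 · A_3) · A_4)): (A_2 · A_3): 13×12 by 12×7 → 13×7, cost 13·12·7 = 1092; ((A_2 · A_3) · A_4): 13×7 by 7×6 → 13×6, cost 13·7·6 = 546; cumulative 1638; (A_1 · ((A_2 · A_3) · A_4)): 20×13 by 13×6 → 20×6, cost 20·13·6 = 1560; cumulative 3198. Total 3198.
Difference: |5640 − 3198| = 2442.

2442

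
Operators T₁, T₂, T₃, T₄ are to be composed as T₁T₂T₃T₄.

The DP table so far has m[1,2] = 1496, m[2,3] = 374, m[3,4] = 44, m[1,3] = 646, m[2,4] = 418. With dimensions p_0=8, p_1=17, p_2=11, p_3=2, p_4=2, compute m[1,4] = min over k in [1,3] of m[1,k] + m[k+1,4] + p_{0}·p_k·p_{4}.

678

m[1,4] = min over k∈[1,3] of m[1,k]+m[k+1,4]+p_{0}·p_k·p_{4}.
k=1: 0 + 418 + 8·17·2 = 690; k=2: 1496 + 44 + 8·11·2 = 1716; k=3: 646 + 0 + 8·2·2 = 678.
Minimum: 678 at k=3.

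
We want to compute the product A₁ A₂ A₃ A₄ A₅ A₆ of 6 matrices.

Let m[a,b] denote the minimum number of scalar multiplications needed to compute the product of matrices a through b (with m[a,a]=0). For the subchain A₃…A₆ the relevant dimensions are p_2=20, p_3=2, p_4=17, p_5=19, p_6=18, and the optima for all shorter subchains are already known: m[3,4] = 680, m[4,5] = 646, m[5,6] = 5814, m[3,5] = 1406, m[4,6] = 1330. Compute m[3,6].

m[3,6] = min over k∈[3,5] of m[3,k]+m[k+1,6]+p_{2}·p_k·p_{6}.
k=3: 0 + 1330 + 20·2·18 = 2050; k=4: 680 + 5814 + 20·17·18 = 12614; k=5: 1406 + 0 + 20·19·18 = 8246.
Minimum: 2050 at k=3.

2050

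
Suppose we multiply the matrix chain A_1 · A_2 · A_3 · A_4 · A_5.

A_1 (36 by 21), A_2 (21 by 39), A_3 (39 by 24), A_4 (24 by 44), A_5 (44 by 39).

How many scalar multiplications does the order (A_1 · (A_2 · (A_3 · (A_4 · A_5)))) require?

139113

(A_4 · A_5): 24×44 by 44×39 → 24×39, cost 24·44·39 = 41184
(A_3 · (A_4 · A_5)): 39×24 by 24×39 → 39×39, cost 39·24·39 = 36504; cumulative 77688
(A_2 · (A_3 · (A_4 · A_5))): 21×39 by 39×39 → 21×39, cost 21·39·39 = 31941; cumulative 109629
(A_1 · (A_2 · (A_3 · (A_4 · A_5)))): 36×21 by 21×39 → 36×39, cost 36·21·39 = 29484; cumulative 139113
Total: 139113 scalar multiplications.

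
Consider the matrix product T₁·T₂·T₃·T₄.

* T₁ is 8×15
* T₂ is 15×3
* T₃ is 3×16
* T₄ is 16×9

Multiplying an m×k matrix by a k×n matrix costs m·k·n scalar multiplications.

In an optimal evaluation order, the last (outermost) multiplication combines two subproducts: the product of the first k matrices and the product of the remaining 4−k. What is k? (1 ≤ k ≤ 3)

Adjacent pairs: T₁T₂ = 8·15·3 = 360; T₂T₃ = 15·3·16 = 720; T₃T₄ = 3·16·9 = 432.
Length 3: T₁..T₃: k=1: 0+720+8·15·16=2640; k=2: 360+0+8·3·16=744 → min 744 | T₂..T₄: k=2: 0+432+15·3·9=837; k=3: 720+0+15·16·9=2880 → min 837.
Top-level splits: k=1: (T₁..T₁)·(T₂..T₄) → 0+837+8·15·9 = 1917; k=2: (T₁..T₂)·(T₃..T₄) → 360+432+8·3·9 = 1008; k=3: (T₁..T₃)·(T₄..T₄) → 744+0+8·16·9 = 1896.
Best split is after T₂, i.e. k = 2.

2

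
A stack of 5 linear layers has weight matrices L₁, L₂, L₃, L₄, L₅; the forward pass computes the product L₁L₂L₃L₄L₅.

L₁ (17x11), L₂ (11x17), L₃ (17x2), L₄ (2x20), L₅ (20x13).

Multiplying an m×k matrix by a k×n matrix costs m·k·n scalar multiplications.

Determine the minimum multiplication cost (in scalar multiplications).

Adjacent pairs: L₁L₂ = 17·11·17 = 3179; L₂L₃ = 11·17·2 = 374; L₃L₄ = 17·2·20 = 680; L₄L₅ = 2·20·13 = 520.
Length 3: L₁..L₃: k=1: 0+374+17·11·2=748; k=2: 3179+0+17·17·2=3757 → min 748 | L₂..L₄: k=2: 0+680+11·17·20=4420; k=3: 374+0+11·2·20=814 → min 814 | L₃..L₅: k=3: 0+520+17·2·13=962; k=4: 680+0+17·20·13=5100 → min 962.
Length 4: L₁..L₄: k=1: 0+814+17·11·20=4554; k=2: 3179+680+17·17·20=9639; k=3: 748+0+17·2·20=1428 → min 1428 | L₂..L₅: k=2: 0+962+11·17·13=3393; k=3: 374+520+11·2·13=1180; k=4: 814+0+11·20·13=3674 → min 1180.
Length 5: L₁..L₅: k=1: 0+1180+17·11·13=3611; k=2: 3179+962+17·17·13=7898; k=3: 748+520+17·2·13=1710; k=4: 1428+0+17·20·13=5848 → min 1710.
Optimal order: ((L₁(L₂L₃))(L₄L₅)) with cost 1710.

1710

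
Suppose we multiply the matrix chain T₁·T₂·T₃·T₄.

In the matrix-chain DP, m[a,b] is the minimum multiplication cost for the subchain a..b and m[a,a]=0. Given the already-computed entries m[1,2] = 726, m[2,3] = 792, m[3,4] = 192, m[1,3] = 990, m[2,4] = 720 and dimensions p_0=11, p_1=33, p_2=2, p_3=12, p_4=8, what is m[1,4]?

1094

m[1,4] = min over k∈[1,3] of m[1,k]+m[k+1,4]+p_{0}·p_k·p_{4}.
k=1: 0 + 720 + 11·33·8 = 3624; k=2: 726 + 192 + 11·2·8 = 1094; k=3: 990 + 0 + 11·12·8 = 2046.
Minimum: 1094 at k=2.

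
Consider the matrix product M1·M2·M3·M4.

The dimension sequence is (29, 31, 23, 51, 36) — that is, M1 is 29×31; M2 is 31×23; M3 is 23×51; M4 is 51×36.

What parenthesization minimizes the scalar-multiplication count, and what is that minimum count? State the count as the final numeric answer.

Adjacent pairs: M1M2 = 29·31·23 = 20677; M2M3 = 31·23·51 = 36363; M3M4 = 23·51·36 = 42228.
Length 3: M1..M3: k=1: 0+36363+29·31·51=82212; k=2: 20677+0+29·23·51=54694 → min 54694 | M2..M4: k=2: 0+42228+31·23·36=67896; k=3: 36363+0+31·51·36=93279 → min 67896.
Length 4: M1..M4: k=1: 0+67896+29·31·36=100260; k=2: 20677+42228+29·23·36=86917; k=3: 54694+0+29·51·36=107938 → min 86917.
Optimal parenthesization: ((M1·M2)·(M3·M4)) with cost 86917.

86917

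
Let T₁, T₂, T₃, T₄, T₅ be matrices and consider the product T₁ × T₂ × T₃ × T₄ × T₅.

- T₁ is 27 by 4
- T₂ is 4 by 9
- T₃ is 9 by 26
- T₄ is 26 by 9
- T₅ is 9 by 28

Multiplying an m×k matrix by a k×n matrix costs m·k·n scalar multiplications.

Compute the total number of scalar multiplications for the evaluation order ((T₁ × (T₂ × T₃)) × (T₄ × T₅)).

(T₂ × T₃): 4×9 by 9×26 → 4×26, cost 4·9·26 = 936
(T₁ × (T₂ × T₃)): 27×4 by 4×26 → 27×26, cost 27·4·26 = 2808; cumulative 3744
(T₄ × T₅): 26×9 by 9×28 → 26×28, cost 26·9·28 = 6552
((T₁ × (T₂ × T₃)) × (T₄ × T₅)): 27×26 by 26×28 → 27×28, cost 27·26·28 = 19656; cumulative 29952
Total: 29952 scalar multiplications.

29952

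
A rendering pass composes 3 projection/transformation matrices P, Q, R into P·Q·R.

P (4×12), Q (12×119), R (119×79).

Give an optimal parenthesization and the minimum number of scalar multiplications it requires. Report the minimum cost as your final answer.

43316

(P·(Q·R)): cost 116604.
((P·Q)·R): cost 43316.
Optimal: ((P·Q)·R) with cost 43316.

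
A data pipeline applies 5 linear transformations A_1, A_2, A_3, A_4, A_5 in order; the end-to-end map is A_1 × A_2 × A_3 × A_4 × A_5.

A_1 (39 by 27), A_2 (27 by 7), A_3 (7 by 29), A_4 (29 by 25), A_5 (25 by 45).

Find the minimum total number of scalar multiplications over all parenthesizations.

32606

Adjacent pairs: A_1A_2 = 39·27·7 = 7371; A_2A_3 = 27·7·29 = 5481; A_3A_4 = 7·29·25 = 5075; A_4A_5 = 29·25·45 = 32625.
Length 3: A_1..A_3: k=1: 0+5481+39·27·29=36018; k=2: 7371+0+39·7·29=15288 → min 15288 | A_2..A_4: k=2: 0+5075+27·7·25=9800; k=3: 5481+0+27·29·25=25056 → min 9800 | A_3..A_5: k=3: 0+32625+7·29·45=41760; k=4: 5075+0+7·25·45=12950 → min 12950.
Length 4: A_1..A_4: k=1: 0+9800+39·27·25=36125; k=2: 7371+5075+39·7·25=19271; k=3: 15288+0+39·29·25=43563 → min 19271 | A_2..A_5: k=2: 0+12950+27·7·45=21455; k=3: 5481+32625+27·29·45=73341; k=4: 9800+0+27·25·45=40175 → min 21455.
Length 5: A_1..A_5: k=1: 0+21455+39·27·45=68840; k=2: 7371+12950+39·7·45=32606; k=3: 15288+32625+39·29·45=98808; k=4: 19271+0+39·25·45=63146 → min 32606.
Optimal order: ((A_1 × A_2) × ((A_3 × A_4) × A_5)) with cost 32606.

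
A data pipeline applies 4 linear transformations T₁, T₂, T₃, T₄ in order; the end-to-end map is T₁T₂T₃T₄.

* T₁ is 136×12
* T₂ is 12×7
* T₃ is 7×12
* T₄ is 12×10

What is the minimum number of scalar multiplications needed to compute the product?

18000

Adjacent pairs: T₁T₂ = 136·12·7 = 11424; T₂T₃ = 12·7·12 = 1008; T₃T₄ = 7·12·10 = 840.
Length 3: T₁..T₃: k=1: 0+1008+136·12·12=20592; k=2: 11424+0+136·7·12=22848 → min 20592 | T₂..T₄: k=2: 0+840+12·7·10=1680; k=3: 1008+0+12·12·10=2448 → min 1680.
Length 4: T₁..T₄: k=1: 0+1680+136·12·10=18000; k=2: 11424+840+136·7·10=21784; k=3: 20592+0+136·12·10=36912 → min 18000.
Optimal order: (T₁(T₂(T₃T₄))) with cost 18000.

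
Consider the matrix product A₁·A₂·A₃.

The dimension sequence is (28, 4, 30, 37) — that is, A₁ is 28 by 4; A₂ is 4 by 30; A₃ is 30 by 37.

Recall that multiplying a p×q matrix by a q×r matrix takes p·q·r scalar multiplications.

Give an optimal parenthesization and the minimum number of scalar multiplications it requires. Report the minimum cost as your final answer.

8584

(A₁·(A₂·A₃)): cost 8584.
((A₁·A₂)·A₃): cost 34440.
Optimal: (A₁·(A₂·A₃)) with cost 8584.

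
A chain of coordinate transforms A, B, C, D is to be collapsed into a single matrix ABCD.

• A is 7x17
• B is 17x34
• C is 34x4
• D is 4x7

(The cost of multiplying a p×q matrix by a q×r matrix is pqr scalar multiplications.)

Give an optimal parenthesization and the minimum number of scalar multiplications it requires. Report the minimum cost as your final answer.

Adjacent pairs: AB = 7·17·34 = 4046; BC = 17·34·4 = 2312; CD = 34·4·7 = 952.
Length 3: A..C: k=1: 0+2312+7·17·4=2788; k=2: 4046+0+7·34·4=4998 → min 2788 | B..D: k=2: 0+952+17·34·7=4998; k=3: 2312+0+17·4·7=2788 → min 2788.
Length 4: A..D: k=1: 0+2788+7·17·7=3621; k=2: 4046+952+7·34·7=6664; k=3: 2788+0+7·4·7=2984 → min 2984.
Optimal parenthesization: ((A(BC))D) with cost 2984.

2984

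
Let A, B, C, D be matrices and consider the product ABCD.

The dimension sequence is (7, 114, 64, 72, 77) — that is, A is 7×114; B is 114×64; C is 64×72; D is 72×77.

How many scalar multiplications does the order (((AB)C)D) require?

122136

(AB): 7×114 by 114×64 → 7×64, cost 7·114·64 = 51072
((AB)C): 7×64 by 64×72 → 7×72, cost 7·64·72 = 32256; cumulative 83328
(((AB)C)D): 7×72 by 72×77 → 7×77, cost 7·72·77 = 38808; cumulative 122136
Total: 122136 scalar multiplications.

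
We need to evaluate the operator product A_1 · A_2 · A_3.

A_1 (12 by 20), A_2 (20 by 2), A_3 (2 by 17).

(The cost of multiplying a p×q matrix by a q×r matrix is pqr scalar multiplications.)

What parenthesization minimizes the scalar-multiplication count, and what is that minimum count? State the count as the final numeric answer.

888

(A_1 · (A_2 · A_3)): cost 4760.
((A_1 · A_2) · A_3): cost 888.
Optimal: ((A_1 · A_2) · A_3) with cost 888.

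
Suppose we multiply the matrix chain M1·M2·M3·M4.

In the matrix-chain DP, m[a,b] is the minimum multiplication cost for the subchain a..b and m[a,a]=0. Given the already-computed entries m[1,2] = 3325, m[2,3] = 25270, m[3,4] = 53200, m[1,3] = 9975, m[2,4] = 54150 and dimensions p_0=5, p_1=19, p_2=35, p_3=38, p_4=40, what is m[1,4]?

17575

m[1,4] = min over k∈[1,3] of m[1,k]+m[k+1,4]+p_{0}·p_k·p_{4}.
k=1: 0 + 54150 + 5·19·40 = 57950; k=2: 3325 + 53200 + 5·35·40 = 63525; k=3: 9975 + 0 + 5·38·40 = 17575.
Minimum: 17575 at k=3.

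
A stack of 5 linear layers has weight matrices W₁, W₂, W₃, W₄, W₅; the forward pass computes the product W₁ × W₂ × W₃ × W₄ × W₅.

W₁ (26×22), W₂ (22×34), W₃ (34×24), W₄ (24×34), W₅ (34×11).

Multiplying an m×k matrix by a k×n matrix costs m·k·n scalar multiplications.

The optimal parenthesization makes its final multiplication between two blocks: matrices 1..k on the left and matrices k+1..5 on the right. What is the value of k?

Adjacent pairs: W₁W₂ = 26·22·34 = 19448; W₂W₃ = 22·34·24 = 17952; W₃W₄ = 34·24·34 = 27744; W₄W₅ = 24·34·11 = 8976.
Length 3: W₁..W₃: k=1: 0+17952+26·22·24=31680; k=2: 19448+0+26·34·24=40664 → min 31680 | W₂..W₄: k=2: 0+27744+22·34·34=53176; k=3: 17952+0+22·24·34=35904 → min 35904 | W₃..W₅: k=3: 0+8976+34·24·11=17952; k=4: 27744+0+34·34·11=40460 → min 17952.
Length 4: W₁..W₄: k=1: 0+35904+26·22·34=55352; k=2: 19448+27744+26·34·34=77248; k=3: 31680+0+26·24·34=52896 → min 52896 | W₂..W₅: k=2: 0+17952+22·34·11=26180; k=3: 17952+8976+22·24·11=32736; k=4: 35904+0+22·34·11=44132 → min 26180.
Top-level splits: k=1: (W₁..W₁)·(W₂..W₅) → 0+26180+26·22·11 = 32472; k=2: (W₁..W₂)·(W₃..W₅) → 19448+17952+26·34·11 = 47124; k=3: (W₁..W₃)·(W₄..W₅) → 31680+8976+26·24·11 = 47520; k=4: (W₁..W₄)·(W₅..W₅) → 52896+0+26·34·11 = 62620.
Best split is after W₁, i.e. k = 1.

1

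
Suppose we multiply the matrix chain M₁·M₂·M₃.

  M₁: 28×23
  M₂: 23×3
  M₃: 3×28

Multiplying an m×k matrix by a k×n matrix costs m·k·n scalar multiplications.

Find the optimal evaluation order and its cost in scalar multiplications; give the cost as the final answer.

(M₁·(M₂·M₃)): cost 19964.
((M₁·M₂)·M₃): cost 4284.
Optimal: ((M₁·M₂)·M₃) with cost 4284.

4284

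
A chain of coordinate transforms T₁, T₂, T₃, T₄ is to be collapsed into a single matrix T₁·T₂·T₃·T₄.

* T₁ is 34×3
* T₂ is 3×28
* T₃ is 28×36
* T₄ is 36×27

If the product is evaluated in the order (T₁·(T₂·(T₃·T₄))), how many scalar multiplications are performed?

32238

(T₃·T₄): 28×36 by 36×27 → 28×27, cost 28·36·27 = 27216
(T₂·(T₃·T₄)): 3×28 by 28×27 → 3×27, cost 3·28·27 = 2268; cumulative 29484
(T₁·(T₂·(T₃·T₄))): 34×3 by 3×27 → 34×27, cost 34·3·27 = 2754; cumulative 32238
Total: 32238 scalar multiplications.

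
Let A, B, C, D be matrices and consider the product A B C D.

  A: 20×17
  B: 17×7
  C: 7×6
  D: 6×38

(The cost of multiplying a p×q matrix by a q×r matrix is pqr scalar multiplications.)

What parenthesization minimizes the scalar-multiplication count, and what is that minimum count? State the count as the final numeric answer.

7314

Adjacent pairs: AB = 20·17·7 = 2380; BC = 17·7·6 = 714; CD = 7·6·38 = 1596.
Length 3: A..C: k=1: 0+714+20·17·6=2754; k=2: 2380+0+20·7·6=3220 → min 2754 | B..D: k=2: 0+1596+17·7·38=6118; k=3: 714+0+17·6·38=4590 → min 4590.
Length 4: A..D: k=1: 0+4590+20·17·38=17510; k=2: 2380+1596+20·7·38=9296; k=3: 2754+0+20·6·38=7314 → min 7314.
Optimal parenthesization: ((A (B C)) D) with cost 7314.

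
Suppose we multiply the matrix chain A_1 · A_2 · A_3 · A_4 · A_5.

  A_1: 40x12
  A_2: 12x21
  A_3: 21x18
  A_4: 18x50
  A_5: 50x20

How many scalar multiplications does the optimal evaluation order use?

Adjacent pairs: A_1A_2 = 40·12·21 = 10080; A_2A_3 = 12·21·18 = 4536; A_3A_4 = 21·18·50 = 18900; A_4A_5 = 18·50·20 = 18000.
Length 3: A_1..A_3: k=1: 0+4536+40·12·18=13176; k=2: 10080+0+40·21·18=25200 → min 13176 | A_2..A_4: k=2: 0+18900+12·21·50=31500; k=3: 4536+0+12·18·50=15336 → min 15336 | A_3..A_5: k=3: 0+18000+21·18·20=25560; k=4: 18900+0+21·50·20=39900 → min 25560.
Length 4: A_1..A_4: k=1: 0+15336+40·12·50=39336; k=2: 10080+18900+40·21·50=70980; k=3: 13176+0+40·18·50=49176 → min 39336 | A_2..A_5: k=2: 0+25560+12·21·20=30600; k=3: 4536+18000+12·18·20=26856; k=4: 15336+0+12·50·20=27336 → min 26856.
Length 5: A_1..A_5: k=1: 0+26856+40·12·20=36456; k=2: 10080+25560+40·21·20=52440; k=3: 13176+18000+40·18·20=45576; k=4: 39336+0+40·50·20=79336 → min 36456.
Optimal order: (A_1 · ((A_2 · A_3) · (A_4 · A_5))) with cost 36456.

36456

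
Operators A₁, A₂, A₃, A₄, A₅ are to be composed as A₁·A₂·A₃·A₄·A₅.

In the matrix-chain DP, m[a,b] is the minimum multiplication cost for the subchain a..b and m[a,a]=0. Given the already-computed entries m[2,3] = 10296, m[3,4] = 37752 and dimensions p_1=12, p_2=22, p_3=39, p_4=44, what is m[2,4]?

m[2,4] = min over k∈[2,3] of m[2,k]+m[k+1,4]+p_{1}·p_k·p_{4}.
k=2: 0 + 37752 + 12·22·44 = 49368; k=3: 10296 + 0 + 12·39·44 = 30888.
Minimum: 30888 at k=3.

30888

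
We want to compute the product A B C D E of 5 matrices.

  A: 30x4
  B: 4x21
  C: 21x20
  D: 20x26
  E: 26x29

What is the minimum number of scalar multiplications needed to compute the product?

10256

Adjacent pairs: AB = 30·4·21 = 2520; BC = 4·21·20 = 1680; CD = 21·20·26 = 10920; DE = 20·26·29 = 15080.
Length 3: A..C: k=1: 0+1680+30·4·20=4080; k=2: 2520+0+30·21·20=15120 → min 4080 | B..D: k=2: 0+10920+4·21·26=13104; k=3: 1680+0+4·20·26=3760 → min 3760 | C..E: k=3: 0+15080+21·20·29=27260; k=4: 10920+0+21·26·29=26754 → min 26754.
Length 4: A..D: k=1: 0+3760+30·4·26=6880; k=2: 2520+10920+30·21·26=29820; k=3: 4080+0+30·20·26=19680 → min 6880 | B..E: k=2: 0+26754+4·21·29=29190; k=3: 1680+15080+4·20·29=19080; k=4: 3760+0+4·26·29=6776 → min 6776.
Length 5: A..E: k=1: 0+6776+30·4·29=10256; k=2: 2520+26754+30·21·29=47544; k=3: 4080+15080+30·20·29=36560; k=4: 6880+0+30·26·29=29500 → min 10256.
Optimal order: (A (((B C) D) E)) with cost 10256.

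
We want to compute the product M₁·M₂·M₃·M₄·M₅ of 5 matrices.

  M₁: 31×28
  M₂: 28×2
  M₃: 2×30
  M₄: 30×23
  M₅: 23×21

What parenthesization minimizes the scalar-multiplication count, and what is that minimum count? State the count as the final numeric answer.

Adjacent pairs: M₁M₂ = 31·28·2 = 1736; M₂M₃ = 28·2·30 = 1680; M₃M₄ = 2·30·23 = 1380; M₄M₅ = 30·23·21 = 14490.
Length 3: M₁..M₃: k=1: 0+1680+31·28·30=27720; k=2: 1736+0+31·2·30=3596 → min 3596 | M₂..M₄: k=2: 0+1380+28·2·23=2668; k=3: 1680+0+28·30·23=21000 → min 2668 | M₃..M₅: k=3: 0+14490+2·30·21=15750; k=4: 1380+0+2·23·21=2346 → min 2346.
Length 4: M₁..M₄: k=1: 0+2668+31·28·23=22632; k=2: 1736+1380+31·2·23=4542; k=3: 3596+0+31·30·23=24986 → min 4542 | M₂..M₅: k=2: 0+2346+28·2·21=3522; k=3: 1680+14490+28·30·21=33810; k=4: 2668+0+28·23·21=16192 → min 3522.
Length 5: M₁..M₅: k=1: 0+3522+31·28·21=21750; k=2: 1736+2346+31·2·21=5384; k=3: 3596+14490+31·30·21=37616; k=4: 4542+0+31·23·21=19515 → min 5384.
Optimal parenthesization: ((M₁·M₂)·((M₃·M₄)·M₅)) with cost 5384.

5384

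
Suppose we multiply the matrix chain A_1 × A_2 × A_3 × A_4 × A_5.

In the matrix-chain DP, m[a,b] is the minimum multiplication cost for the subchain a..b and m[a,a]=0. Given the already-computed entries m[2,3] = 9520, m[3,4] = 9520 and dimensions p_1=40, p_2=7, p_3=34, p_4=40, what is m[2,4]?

20720

m[2,4] = min over k∈[2,3] of m[2,k]+m[k+1,4]+p_{1}·p_k·p_{4}.
k=2: 0 + 9520 + 40·7·40 = 20720; k=3: 9520 + 0 + 40·34·40 = 63920.
Minimum: 20720 at k=2.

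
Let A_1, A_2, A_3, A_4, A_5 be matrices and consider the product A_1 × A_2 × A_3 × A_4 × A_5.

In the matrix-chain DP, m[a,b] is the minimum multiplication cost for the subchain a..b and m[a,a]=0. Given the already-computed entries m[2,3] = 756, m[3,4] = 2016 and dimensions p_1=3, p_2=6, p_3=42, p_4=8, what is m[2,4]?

m[2,4] = min over k∈[2,3] of m[2,k]+m[k+1,4]+p_{1}·p_k·p_{4}.
k=2: 0 + 2016 + 3·6·8 = 2160; k=3: 756 + 0 + 3·42·8 = 1764.
Minimum: 1764 at k=3.

1764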